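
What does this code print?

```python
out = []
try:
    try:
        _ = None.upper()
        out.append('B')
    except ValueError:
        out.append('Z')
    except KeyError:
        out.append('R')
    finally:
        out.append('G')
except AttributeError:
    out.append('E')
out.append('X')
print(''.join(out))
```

Execution trace: 'G' (inner finally) → 'E' (outer except AttributeError) → 'X' (after the try/except). Output: GEX

Answer: GEX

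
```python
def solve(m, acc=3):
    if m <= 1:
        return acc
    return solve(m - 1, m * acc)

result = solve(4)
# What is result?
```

Accumulator trace (n, acc): (4, 3) -> (3, 12) -> (2, 36) -> (1, 72) -> return 72

Answer: 72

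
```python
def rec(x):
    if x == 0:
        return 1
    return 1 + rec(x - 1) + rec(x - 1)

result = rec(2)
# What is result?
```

rec(x) = 1 + 2·rec(x-1), rec(0)=1. Closed form: (1+1)·2^2 - 1 = 7.

Answer: 7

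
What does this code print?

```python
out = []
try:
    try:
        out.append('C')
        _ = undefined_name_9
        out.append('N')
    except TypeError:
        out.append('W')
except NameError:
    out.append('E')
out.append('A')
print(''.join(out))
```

Execution trace: 'C' (try body) → 'E' (outer except NameError) → 'A' (after the try/except). Output: CEA

Answer: CEA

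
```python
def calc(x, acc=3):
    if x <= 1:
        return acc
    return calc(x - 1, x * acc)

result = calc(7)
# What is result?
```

Accumulator trace (n, acc): (7, 3) -> (6, 21) -> (5, 126) -> (4, 630) -> (3, 2520) -> (2, 7560) -> (1, 15120) -> return 15120

Answer: 15120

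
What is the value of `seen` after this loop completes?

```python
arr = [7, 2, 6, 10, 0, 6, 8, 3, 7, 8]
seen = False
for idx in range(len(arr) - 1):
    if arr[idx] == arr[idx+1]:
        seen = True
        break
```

Check consecutive duplicates in [7, 2, 6, 10, 0, 6, 8, 3, 7, 8]
`seen` takes the values: False

Answer: False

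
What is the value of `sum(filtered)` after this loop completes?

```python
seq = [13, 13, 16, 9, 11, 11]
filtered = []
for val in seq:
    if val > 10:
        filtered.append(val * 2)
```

Sum of doubled values > 10
`filtered` takes the values: [] → [26] → [26, 26] → [26, 26, 32] → [26, 26, 32, 22] → [26, 26, 32, 22, 22]
So `sum(filtered)` = 128

Answer: 128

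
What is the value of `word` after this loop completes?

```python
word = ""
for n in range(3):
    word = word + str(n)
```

Concatenate digits 0 to 2
`word` takes the values: "" → "0" → "01" → "012"

Answer: "012"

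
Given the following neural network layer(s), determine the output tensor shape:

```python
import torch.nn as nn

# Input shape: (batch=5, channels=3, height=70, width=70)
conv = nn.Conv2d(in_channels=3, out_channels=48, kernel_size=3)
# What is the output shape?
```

Input: (5, 3, 70, 70) -> Output: (5, 48, 68, 68)

Answer: (5, 48, 68, 68)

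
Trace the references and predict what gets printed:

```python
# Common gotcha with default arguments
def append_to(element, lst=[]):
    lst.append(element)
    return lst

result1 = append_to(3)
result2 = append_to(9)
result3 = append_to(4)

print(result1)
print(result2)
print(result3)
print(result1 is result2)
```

Key concept: mutable default argument gotcha.
Step by step:
`result1 = append_to(3)` → result1 = [3]
`result2 = append_to(9)` → result1 = [3, 9] (same object as result2); result2 = [3, 9] (same object as result1)
`result3 = append_to(4)` → result1 = [3, 9, 4] (same object as result2, result3); result2 = [3, 9, 4] (same object as result1, result3); result3 = [3, 9, 4] (same object as result1, result2)
`print(result1)` → prints [3, 9, 4]
`print(result2)` → prints [3, 9, 4]
`print(result3)` → prints [3, 9, 4]
`print(result1 is result2)` → prints True

Answer:
[3, 9, 4]
[3, 9, 4]
[3, 9, 4]
True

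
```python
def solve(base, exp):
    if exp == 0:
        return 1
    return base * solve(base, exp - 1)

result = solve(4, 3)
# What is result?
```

solve(4, 3) = 4 * 4 * 4 = 64

Answer: 64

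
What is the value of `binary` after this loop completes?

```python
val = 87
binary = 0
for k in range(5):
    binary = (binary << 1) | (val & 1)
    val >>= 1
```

Reverse lowest 5 bits of 87
`binary` takes the values: 0 → 1 → 3 → 7 → 14 → 29

Answer: 29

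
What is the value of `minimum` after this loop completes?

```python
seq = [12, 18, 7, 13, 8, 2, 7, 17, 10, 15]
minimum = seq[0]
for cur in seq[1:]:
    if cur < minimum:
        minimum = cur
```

Minimum of [12, 18, 7, 13, 8, 2, 7, 17, 10, 15]
`minimum` takes the values: 12 → 7 → 2

Answer: 2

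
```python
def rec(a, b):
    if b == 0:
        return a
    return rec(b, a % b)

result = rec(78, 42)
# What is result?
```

rec(78, 42) -> rec(42, 36) -> rec(36, 6) -> rec(6, 0) -> 6

Answer: 6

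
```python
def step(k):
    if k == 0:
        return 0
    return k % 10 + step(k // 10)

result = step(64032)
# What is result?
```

Sum of digits of 64032: 2 + 3 + 0 + 4 + 6 = 15

Answer: 15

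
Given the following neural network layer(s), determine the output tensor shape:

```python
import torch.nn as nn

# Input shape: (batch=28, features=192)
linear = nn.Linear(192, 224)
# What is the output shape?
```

Input: (28, 192) -> Output: (28, 224)

Answer: (28, 224)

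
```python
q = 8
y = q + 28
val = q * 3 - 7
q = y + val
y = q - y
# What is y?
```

Trace:
`q = 8` → q = 8
`y = q + 28` → y = 36
`val = q * 3 - 7` → val = 17
`q = y + val` → q = 53
`y = q - y` → y = 17
So y = 17

Answer: 17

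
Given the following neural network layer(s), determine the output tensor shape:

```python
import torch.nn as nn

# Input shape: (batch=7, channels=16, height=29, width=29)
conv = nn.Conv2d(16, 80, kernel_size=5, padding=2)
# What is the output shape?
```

Input: (7, 16, 29, 29) -> Output: (7, 80, 29, 29)

Answer: (7, 80, 29, 29)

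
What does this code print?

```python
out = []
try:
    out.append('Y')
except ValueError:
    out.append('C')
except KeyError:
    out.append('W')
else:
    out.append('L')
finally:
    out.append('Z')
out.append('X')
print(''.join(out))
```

Execution trace: 'Y' (try body, no exception) → 'L' (else) → 'Z' (finally) → 'X' (after the try/except). Output: YLZX

Answer: YLZX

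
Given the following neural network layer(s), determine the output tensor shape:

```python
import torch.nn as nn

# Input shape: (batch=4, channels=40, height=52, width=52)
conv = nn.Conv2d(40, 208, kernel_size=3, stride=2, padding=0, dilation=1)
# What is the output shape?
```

Input: (4, 40, 52, 52) -> Output: (4, 208, 25, 25)

Answer: (4, 208, 25, 25)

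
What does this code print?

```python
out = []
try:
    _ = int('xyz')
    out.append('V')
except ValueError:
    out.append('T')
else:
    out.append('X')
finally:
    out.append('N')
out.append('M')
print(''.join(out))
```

Execution trace: 'T' (except ValueError) → 'N' (finally) → 'M' (after the try/except). Output: TNM

Answer: TNM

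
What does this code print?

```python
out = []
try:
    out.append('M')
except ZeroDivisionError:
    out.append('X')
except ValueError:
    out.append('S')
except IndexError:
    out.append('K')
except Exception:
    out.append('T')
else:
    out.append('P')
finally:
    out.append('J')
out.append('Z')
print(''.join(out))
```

Execution trace: 'M' (try body, no exception) → 'P' (else) → 'J' (finally) → 'Z' (after the try/except). Output: MPJZ

Answer: MPJZ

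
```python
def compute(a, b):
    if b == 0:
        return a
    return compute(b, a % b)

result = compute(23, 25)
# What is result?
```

compute(23, 25) -> compute(25, 23) -> compute(23, 2) -> compute(2, 1) -> compute(1, 0) -> 1

Answer: 1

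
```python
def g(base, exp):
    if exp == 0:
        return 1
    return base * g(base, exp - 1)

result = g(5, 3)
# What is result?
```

g(5, 3) = 5 * 5 * 5 = 125

Answer: 125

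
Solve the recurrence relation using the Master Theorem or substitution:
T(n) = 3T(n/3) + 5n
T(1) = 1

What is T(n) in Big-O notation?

By Master Theorem: a=3, b=3, f(n)=5n. Since log_3(3) = 1 and f(n) = Θ(n^1), Case 2 applies. T(n) = O(n log n).

Answer: O(n log n)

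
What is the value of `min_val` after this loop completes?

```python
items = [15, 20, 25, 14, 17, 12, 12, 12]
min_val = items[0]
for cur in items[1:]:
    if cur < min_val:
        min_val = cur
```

Minimum of [15, 20, 25, 14, 17, 12, 12, 12]
`min_val` takes the values: 15 → 14 → 12

Answer: 12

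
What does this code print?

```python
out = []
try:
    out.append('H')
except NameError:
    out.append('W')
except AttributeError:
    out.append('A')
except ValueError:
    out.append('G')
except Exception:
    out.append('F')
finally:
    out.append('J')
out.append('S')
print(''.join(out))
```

Execution trace: 'H' (try body, no exception) → 'J' (finally) → 'S' (after the try/except). Output: HJS

Answer: HJS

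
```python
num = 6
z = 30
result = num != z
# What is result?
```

Trace:
`num = 6` → num = 6
`z = 30` → z = 30
`result = num != z` → result = True
So result = True

Answer: True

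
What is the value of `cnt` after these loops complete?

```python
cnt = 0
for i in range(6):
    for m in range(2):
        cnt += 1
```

6 * 2 = 12
`cnt` takes the values: 0 → 1 → 2 → 3 → 4 → 5 → 6 → 7 → 8 → 9 → 10 → 11 → 12

Answer: 12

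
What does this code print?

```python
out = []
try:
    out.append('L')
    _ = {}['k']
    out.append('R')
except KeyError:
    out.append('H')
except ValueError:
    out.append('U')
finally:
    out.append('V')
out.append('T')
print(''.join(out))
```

Execution trace: 'L' (try body) → 'H' (except KeyError) → 'V' (finally) → 'T' (after the try/except). Output: LHVT

Answer: LHVT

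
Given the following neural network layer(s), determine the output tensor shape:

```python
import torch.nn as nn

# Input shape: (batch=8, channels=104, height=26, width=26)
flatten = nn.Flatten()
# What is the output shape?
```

Input: (8, 104, 26, 26) -> Output: (8, 70304)

Answer: (8, 70304)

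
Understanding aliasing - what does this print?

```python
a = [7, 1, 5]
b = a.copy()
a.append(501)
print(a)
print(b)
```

Key concept: list.copy() creates independent copy.
Step by step:
`a = [7, 1, 5]` → a = [7, 1, 5]
`b = a.copy()` → b = [7, 1, 5]
`a.append(501)` → a = [7, 1, 5, 501]
`print(a)` → prints [7, 1, 5, 501]
`print(b)` → prints [7, 1, 5]

Answer:
[7, 1, 5, 501]
[7, 1, 5]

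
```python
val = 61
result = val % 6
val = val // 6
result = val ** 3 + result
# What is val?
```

Trace:
`val = 61` → val = 61
`result = val % 6` → result = 1
`val = val // 6` → val = 10
`result = val ** 3 + result` → result = 1001
So val = 10

Answer: 10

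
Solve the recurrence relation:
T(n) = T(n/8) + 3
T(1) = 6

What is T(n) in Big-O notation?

Each step divides n by 8 and adds 3. After log_8(n) steps we reach T(1)=6. So T(n) = 3·log_8(n) + 6 = O(log n).

Answer: O(log n)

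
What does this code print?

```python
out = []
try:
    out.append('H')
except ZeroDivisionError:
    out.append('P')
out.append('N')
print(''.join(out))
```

Execution trace: 'H' (try body, no exception) → 'N' (after the try/except). Output: HN

Answer: HN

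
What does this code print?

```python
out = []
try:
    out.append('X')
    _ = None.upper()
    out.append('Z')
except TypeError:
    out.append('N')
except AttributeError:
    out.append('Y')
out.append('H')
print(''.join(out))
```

Execution trace: 'X' (try body) → 'Y' (except AttributeError) → 'H' (after the try/except). Output: XYH

Answer: XYH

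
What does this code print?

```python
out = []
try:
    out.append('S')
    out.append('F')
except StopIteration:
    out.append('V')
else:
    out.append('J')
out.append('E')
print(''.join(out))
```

Execution trace: 'S' (try body) → 'F' (try body, no exception) → 'J' (else) → 'E' (after the try/except). Output: SFJE

Answer: SFJE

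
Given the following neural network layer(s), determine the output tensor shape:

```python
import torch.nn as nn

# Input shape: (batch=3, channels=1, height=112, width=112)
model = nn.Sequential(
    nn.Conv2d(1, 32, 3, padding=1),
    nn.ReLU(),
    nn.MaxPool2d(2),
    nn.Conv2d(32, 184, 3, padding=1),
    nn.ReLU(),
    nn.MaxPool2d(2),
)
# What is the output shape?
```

Input: (3, 1, 112, 112) -> after first Conv2d: (3, 32, 112, 112) -> after first MaxPool2d: (3, 32, 56, 56) -> after second Conv2d: (3, 184, 56, 56) -> Output: (3, 184, 28, 28)

Answer: (3, 184, 28, 28)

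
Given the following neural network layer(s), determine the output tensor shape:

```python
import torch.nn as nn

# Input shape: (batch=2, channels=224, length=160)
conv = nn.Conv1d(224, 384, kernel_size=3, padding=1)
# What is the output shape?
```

Input: (2, 224, 160) -> Output: (2, 384, 160)

Answer: (2, 384, 160)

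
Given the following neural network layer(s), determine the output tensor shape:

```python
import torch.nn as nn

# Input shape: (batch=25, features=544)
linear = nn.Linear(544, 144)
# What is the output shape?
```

Input: (25, 544) -> Output: (25, 144)

Answer: (25, 144)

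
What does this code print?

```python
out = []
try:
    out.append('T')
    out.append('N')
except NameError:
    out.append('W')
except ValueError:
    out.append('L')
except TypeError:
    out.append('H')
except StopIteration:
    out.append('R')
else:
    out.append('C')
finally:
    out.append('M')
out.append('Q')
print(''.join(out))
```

Execution trace: 'T' (try body) → 'N' (try body, no exception) → 'C' (else) → 'M' (finally) → 'Q' (after the try/except). Output: TNCMQ

Answer: TNCMQ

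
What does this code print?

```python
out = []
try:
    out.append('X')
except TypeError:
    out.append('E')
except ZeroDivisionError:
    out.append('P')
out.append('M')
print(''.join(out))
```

Execution trace: 'X' (try body, no exception) → 'M' (after the try/except). Output: XM

Answer: XM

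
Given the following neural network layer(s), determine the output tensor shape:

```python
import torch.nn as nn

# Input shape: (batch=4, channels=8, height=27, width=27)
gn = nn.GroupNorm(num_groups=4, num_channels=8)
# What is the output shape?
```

Input: (4, 8, 27, 27) -> Output: (4, 8, 27, 27)

Answer: (4, 8, 27, 27)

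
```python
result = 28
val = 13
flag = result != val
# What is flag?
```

Trace:
`result = 28` → result = 28
`val = 13` → val = 13
`flag = result != val` → flag = True
So flag = True

Answer: True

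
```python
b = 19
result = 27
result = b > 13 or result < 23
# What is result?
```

Trace:
`b = 19` → b = 19
`result = 27` → result = 27
`result = b > 13 or result < 23` → result = True
So result = True

Answer: True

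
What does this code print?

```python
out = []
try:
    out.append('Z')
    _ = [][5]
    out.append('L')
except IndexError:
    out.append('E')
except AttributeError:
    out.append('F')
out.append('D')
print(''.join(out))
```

Execution trace: 'Z' (try body) → 'E' (except IndexError) → 'D' (after the try/except). Output: ZED

Answer: ZED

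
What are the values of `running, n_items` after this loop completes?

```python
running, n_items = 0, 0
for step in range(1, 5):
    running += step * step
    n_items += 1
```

Sum of squares and count
`running, n_items` takes the values: (0, 0) → (1, 0) → (1, 1) → (5, 1) → (5, 2) → (14, 2) → (14, 3) → (30, 3) → (30, 4)

Answer: 30, 4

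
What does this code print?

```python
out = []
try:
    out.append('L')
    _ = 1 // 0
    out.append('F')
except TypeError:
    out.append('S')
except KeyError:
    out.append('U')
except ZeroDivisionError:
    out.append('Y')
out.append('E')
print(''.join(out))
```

Execution trace: 'L' (try body) → 'Y' (except ZeroDivisionError) → 'E' (after the try/except). Output: LYE

Answer: LYE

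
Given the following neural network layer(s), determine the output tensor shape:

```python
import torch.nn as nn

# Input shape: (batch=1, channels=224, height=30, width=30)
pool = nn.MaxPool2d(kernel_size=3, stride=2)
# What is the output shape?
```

Input: (1, 224, 30, 30) -> Output: (1, 224, 14, 14)

Answer: (1, 224, 14, 14)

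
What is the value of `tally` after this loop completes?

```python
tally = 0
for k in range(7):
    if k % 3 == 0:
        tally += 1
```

Count numbers divisible by 3 in range(7)
`tally` takes the values: 0 → 1 → 2 → 3

Answer: 3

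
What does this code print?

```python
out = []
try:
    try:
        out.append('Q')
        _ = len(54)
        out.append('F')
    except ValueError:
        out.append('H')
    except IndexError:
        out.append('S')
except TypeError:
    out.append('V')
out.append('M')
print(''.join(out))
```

Execution trace: 'Q' (try body) → 'V' (outer except TypeError) → 'M' (after the try/except). Output: QVM

Answer: QVM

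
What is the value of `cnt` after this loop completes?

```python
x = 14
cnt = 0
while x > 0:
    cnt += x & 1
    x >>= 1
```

Count set bits in 14 (binary: 0b1110)
`cnt` takes the values: 0 → 1 → 2 → 3

Answer: 3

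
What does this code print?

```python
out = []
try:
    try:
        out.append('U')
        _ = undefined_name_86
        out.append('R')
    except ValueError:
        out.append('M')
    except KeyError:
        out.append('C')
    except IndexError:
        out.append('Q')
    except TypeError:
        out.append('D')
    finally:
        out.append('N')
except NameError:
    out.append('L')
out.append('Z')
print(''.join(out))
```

Execution trace: 'U' (try body) → 'N' (finally) → 'L' (outer except NameError) → 'Z' (after the try/except). Output: UNLZ

Answer: UNLZ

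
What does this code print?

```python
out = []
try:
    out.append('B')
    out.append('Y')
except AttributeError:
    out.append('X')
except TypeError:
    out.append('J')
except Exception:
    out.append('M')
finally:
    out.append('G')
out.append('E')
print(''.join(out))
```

Execution trace: 'B' (try body) → 'Y' (try body, no exception) → 'G' (finally) → 'E' (after the try/except). Output: BYGE

Answer: BYGE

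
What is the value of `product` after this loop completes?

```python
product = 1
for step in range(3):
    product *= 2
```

2^3 = 8
`product` takes the values: 1 → 2 → 4 → 8

Answer: 8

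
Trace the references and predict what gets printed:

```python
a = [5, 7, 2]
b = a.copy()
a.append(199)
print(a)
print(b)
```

Key concept: list.copy() creates independent copy.
Step by step:
`a = [5, 7, 2]` → a = [5, 7, 2]
`b = a.copy()` → b = [5, 7, 2]
`a.append(199)` → a = [5, 7, 2, 199]
`print(a)` → prints [5, 7, 2, 199]
`print(b)` → prints [5, 7, 2]

Answer:
[5, 7, 2, 199]
[5, 7, 2]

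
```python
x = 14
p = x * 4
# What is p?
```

Trace:
`x = 14` → x = 14
`p = x * 4` → p = 56
So p = 56

Answer: 56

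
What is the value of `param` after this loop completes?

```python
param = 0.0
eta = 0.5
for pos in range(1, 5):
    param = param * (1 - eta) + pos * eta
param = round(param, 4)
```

Moving average with lr=0.5
`param` takes the values: 0.0 → 0.5 → 1.25 → 2.125 → 3.0625

Answer: 3.0625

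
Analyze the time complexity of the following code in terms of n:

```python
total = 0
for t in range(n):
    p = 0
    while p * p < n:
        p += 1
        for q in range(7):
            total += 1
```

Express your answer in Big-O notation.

Each loop level contributes: n × √n × 1. Multiplying the contributions gives O(n√n).

Answer: O(n√n)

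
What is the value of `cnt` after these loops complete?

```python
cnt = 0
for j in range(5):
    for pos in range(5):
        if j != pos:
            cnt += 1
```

5² - 5 (exclude diagonal)
`cnt` takes the values: 0 → 1 → 2 → 3 → 4 → 5 → 6 → 7 → 8 → 9 → 10 → 11 → 12 → 13 → 14 → 15 → 16 → 17 → 18 → 19 → 20

Answer: 20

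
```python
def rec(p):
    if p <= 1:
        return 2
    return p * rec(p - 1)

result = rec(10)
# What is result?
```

rec(10) = 10 * 9 * 8 * 7 * 6 * 5 * 4 * 3 * 2 * 2 = 7257600

Answer: 7257600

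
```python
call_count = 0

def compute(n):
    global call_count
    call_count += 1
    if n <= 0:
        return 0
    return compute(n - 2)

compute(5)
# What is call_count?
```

Linear recursion stepping by 2: 4 calls from n=5 down to ≤0.

Answer: 4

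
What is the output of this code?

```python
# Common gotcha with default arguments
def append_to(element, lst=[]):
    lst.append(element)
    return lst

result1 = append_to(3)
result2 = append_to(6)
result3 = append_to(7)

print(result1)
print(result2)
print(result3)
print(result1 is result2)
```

Key concept: mutable default argument gotcha.
Step by step:
`result1 = append_to(3)` → result1 = [3]
`result2 = append_to(6)` → result1 = [3, 6] (same object as result2); result2 = [3, 6] (same object as result1)
`result3 = append_to(7)` → result1 = [3, 6, 7] (same object as result2, result3); result2 = [3, 6, 7] (same object as result1, result3); result3 = [3, 6, 7] (same object as result1, result2)
`print(result1)` → prints [3, 6, 7]
`print(result2)` → prints [3, 6, 7]
`print(result3)` → prints [3, 6, 7]
`print(result1 is result2)` → prints True

Answer:
[3, 6, 7]
[3, 6, 7]
[3, 6, 7]
True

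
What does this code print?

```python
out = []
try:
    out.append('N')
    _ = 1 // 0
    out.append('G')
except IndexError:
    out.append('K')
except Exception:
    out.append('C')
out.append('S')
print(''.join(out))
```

Execution trace: 'N' (try body) → 'C' (except Exception) → 'S' (after the try/except). Output: NCS

Answer: NCS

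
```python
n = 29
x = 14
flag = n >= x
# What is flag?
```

Trace:
`n = 29` → n = 29
`x = 14` → x = 14
`flag = n >= x` → flag = True
So flag = True

Answer: True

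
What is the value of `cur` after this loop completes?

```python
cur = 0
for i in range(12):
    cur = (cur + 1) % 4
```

Increment mod 4, 12 times = 0
`cur` takes the values: 0 → 1 → 2 → 3 → 0 → 1 → 2 → 3 → 0 → 1 → 2 → 3 → 0

Answer: 0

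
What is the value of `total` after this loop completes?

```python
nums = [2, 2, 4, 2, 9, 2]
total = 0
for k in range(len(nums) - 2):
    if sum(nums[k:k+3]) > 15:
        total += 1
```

Count windows with sum > 15
`total` takes the values: 0

Answer: 0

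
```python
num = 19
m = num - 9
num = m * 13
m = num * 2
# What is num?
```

Trace:
`num = 19` → num = 19
`m = num - 9` → m = 10
`num = m * 13` → num = 130
`m = num * 2` → m = 260
So num = 130

Answer: 130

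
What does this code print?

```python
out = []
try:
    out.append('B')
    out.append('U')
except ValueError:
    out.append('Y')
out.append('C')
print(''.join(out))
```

Execution trace: 'B' (try body) → 'U' (try body, no exception) → 'C' (after the try/except). Output: BUC

Answer: BUC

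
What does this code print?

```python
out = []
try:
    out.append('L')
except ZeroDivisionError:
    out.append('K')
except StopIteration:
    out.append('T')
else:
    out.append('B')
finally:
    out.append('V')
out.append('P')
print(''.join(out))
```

Execution trace: 'L' (try body, no exception) → 'B' (else) → 'V' (finally) → 'P' (after the try/except). Output: LBVP

Answer: LBVP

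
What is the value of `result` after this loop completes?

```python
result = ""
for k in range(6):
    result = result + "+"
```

Repeat '+' 6 times
`result` takes the values: "" → "+" → "++" → "+++" → "++++" → "+++++" → "++++++"

Answer: "++++++"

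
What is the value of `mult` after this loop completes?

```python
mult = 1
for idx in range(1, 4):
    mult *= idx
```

3! = 6
`mult` takes the values: 1 → 2 → 6

Answer: 6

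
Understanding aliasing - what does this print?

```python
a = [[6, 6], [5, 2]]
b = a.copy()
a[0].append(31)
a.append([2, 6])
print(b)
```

Key concept: shallow copy with nested lists.
Step by step:
`a = [[6, 6], [5, 2]]` → a = [[6, 6], [5, 2]]
`b = a.copy()` → b = [[6, 6], [5, 2]]
`a[0].append(31)` → a = [[6, 6, 31], [5, 2]]; b = [[6, 6, 31], [5, 2]]
`a.append([2, 6])` → a = [[6, 6, 31], [5, 2], [2, 6]]
`print(b)` → prints [[6, 6, 31], [5, 2]]

Answer: [[6, 6, 31], [5, 2]]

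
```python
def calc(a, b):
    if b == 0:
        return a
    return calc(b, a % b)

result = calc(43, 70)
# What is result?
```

calc(43, 70) -> calc(70, 43) -> calc(43, 27) -> calc(27, 16) -> calc(16, 11) -> calc(11, 5) -> calc(5, 1) -> calc(1, 0) -> 1

Answer: 1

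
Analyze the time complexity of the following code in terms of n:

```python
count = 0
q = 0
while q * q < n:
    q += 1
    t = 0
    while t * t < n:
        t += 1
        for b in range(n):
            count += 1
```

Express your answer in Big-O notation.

Each loop level contributes: √n × √n × n. Multiplying the contributions gives O(n^2).

Answer: O(n^2)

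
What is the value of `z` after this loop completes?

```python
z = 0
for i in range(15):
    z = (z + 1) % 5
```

Increment mod 5, 15 times = 0
`z` takes the values: 0 → 1 → 2 → 3 → 4 → 0 → 1 → 2 → 3 → 4 → 0 → 1 → 2 → 3 → 4 → 0

Answer: 0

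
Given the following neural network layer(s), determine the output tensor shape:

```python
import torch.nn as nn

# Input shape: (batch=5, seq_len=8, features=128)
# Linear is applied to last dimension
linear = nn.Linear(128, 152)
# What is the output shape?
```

Input: (5, 8, 128) -> Output: (5, 8, 152)

Answer: (5, 8, 152)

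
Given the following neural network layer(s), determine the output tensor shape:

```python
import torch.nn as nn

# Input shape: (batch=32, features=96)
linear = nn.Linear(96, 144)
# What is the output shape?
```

Input: (32, 96) -> Output: (32, 144)

Answer: (32, 144)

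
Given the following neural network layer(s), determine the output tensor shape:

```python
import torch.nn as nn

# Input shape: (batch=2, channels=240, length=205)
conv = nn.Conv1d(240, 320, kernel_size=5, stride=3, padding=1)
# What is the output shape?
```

Input: (2, 240, 205) -> Output: (2, 320, 68)

Answer: (2, 320, 68)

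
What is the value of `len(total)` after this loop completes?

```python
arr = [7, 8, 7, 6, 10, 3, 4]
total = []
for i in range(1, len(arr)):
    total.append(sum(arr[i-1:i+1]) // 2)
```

Number of 2-element averages
`total` takes the values: [] → [7] → [7, 7] → [7, 7, 6] → [7, 7, 6, 8] → [7, 7, 6, 8, 6] → [7, 7, 6, 8, 6, 3]
So `len(total)` = 6

Answer: 6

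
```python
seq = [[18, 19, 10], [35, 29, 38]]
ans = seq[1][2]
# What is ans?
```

Trace:
`seq = [[18, 19, 10], [35, 29, 38]]` → seq = [[18, 19, 10], [35, 29, 38]]
`ans = seq[1][2]` → ans = 38
So ans = 38

Answer: 38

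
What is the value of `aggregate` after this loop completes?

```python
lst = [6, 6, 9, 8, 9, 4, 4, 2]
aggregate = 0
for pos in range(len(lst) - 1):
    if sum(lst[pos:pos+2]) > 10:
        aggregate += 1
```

Count windows with sum > 10
`aggregate` takes the values: 0 → 1 → 2 → 3 → 4 → 5

Answer: 5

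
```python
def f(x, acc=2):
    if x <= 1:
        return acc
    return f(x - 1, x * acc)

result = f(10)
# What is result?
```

Accumulator trace (n, acc): (10, 2) -> (9, 20) -> (8, 180) -> (7, 1440) -> (6, 10080) -> (5, 60480) -> (4, 302400) -> (3, 1209600) -> (2, 3628800) -> (1, 7257600) -> return 7257600

Answer: 7257600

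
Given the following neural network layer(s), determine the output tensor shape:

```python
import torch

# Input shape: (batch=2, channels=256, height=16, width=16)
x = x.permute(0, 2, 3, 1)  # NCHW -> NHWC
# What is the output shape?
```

Input: (2, 256, 16, 16) -> Output: (2, 16, 16, 256)

Answer: (2, 16, 16, 256)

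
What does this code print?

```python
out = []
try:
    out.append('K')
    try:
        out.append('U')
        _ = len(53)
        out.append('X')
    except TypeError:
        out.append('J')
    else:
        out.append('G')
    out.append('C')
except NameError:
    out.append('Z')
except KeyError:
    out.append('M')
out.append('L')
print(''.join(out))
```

Execution trace: 'K' (try body) → 'U' (inner try body) → 'J' (inner except TypeError) → 'C' (try body, no exception) → 'L' (after the try/except). Output: KUJCL

Answer: KUJCL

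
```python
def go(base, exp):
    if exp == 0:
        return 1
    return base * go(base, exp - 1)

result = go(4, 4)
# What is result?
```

go(4, 4) = 4 * 4 * 4 * 4 = 256

Answer: 256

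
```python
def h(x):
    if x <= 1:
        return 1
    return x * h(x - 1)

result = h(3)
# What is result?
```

h(3) = 3 * 2 * 1 = 6

Answer: 6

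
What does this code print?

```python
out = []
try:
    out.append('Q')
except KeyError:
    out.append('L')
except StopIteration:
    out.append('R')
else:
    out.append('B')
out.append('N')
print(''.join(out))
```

Execution trace: 'Q' (try body, no exception) → 'B' (else) → 'N' (after the try/except). Output: QBN

Answer: QBN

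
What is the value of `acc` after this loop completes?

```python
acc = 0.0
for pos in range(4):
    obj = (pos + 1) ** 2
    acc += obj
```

Sum of squared losses 1² + 2² + ... + 4²
`acc` takes the values: 0.0 → 1.0 → 5.0 → 14.0 → 30.0

Answer: 30.0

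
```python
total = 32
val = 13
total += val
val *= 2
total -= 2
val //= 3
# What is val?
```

Trace:
`total = 32` → total = 32
`val = 13` → val = 13
`total += val` → total = 45
`val *= 2` → val = 26
`total -= 2` → total = 43
`val //= 3` → val = 8
So val = 8

Answer: 8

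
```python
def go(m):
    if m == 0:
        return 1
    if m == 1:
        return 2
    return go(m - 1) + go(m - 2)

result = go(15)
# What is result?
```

Build up from base cases: go(0)=1, go(1)=2, go(2)=3, go(3)=5, go(4)=8, go(5)=13, go(6)=21, ..., go(15)=1597

Answer: 1597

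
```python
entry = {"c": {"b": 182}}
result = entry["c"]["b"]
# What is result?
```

Trace:
`entry = {"c": {"b": 182}}` → entry = {'c': {'b': 182}}
`result = entry["c"]["b"]` → result = 182
So result = 182

Answer: 182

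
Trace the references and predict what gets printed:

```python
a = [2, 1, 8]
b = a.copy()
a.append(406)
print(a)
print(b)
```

Key concept: list.copy() creates independent copy.
Step by step:
`a = [2, 1, 8]` → a = [2, 1, 8]
`b = a.copy()` → b = [2, 1, 8]
`a.append(406)` → a = [2, 1, 8, 406]
`print(a)` → prints [2, 1, 8, 406]
`print(b)` → prints [2, 1, 8]

Answer:
[2, 1, 8, 406]
[2, 1, 8]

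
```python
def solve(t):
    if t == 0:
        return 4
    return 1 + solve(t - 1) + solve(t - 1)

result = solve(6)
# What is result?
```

solve(t) = 1 + 2·solve(t-1), solve(0)=4. Closed form: (4+1)·2^6 - 1 = 319.

Answer: 319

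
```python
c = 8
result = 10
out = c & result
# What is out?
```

Trace:
`c = 8` → c = 8
`result = 10` → result = 10
`out = c & result` → out = 8
So out = 8

Answer: 8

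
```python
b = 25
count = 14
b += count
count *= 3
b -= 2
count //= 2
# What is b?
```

Trace:
`b = 25` → b = 25
`count = 14` → count = 14
`b += count` → b = 39
`count *= 3` → count = 42
`b -= 2` → b = 37
`count //= 2` → count = 21
So b = 37

Answer: 37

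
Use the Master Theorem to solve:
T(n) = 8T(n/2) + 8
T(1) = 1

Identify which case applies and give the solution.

a=8, b=2, f(n)=8. log_2(8) = 3. Since c=0 < 3, Case 1 applies: T(n) = Θ(n^log_b(a)) = O(n^3).

Answer: O(n^3) - Case 1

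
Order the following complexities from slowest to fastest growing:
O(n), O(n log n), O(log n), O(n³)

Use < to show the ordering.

Ordered by growth rate: O(log n) < O(n) < O(n log n) < O(n³)

Answer: O(log n) < O(n) < O(n log n) < O(n³)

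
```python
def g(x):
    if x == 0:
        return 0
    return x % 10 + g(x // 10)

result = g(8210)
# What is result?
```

Sum of digits of 8210: 0 + 1 + 2 + 8 = 11

Answer: 11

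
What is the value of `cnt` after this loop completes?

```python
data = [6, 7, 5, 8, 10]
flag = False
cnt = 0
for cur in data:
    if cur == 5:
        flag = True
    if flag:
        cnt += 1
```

Count elements after first 5 in [6, 7, 5, 8, 10]
`cnt` takes the values: 0 → 1 → 2 → 3

Answer: 3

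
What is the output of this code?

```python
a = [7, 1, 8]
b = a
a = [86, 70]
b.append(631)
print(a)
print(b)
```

Key concept: rebinding vs mutation: a is rebound to a new list, b still points at the original.
Step by step:
`a = [7, 1, 8]` → a = [7, 1, 8]
`b = a` → b = [7, 1, 8] (same object as a)
`a = [86, 70]` → a = [86, 70]
`b.append(631)` → b = [7, 1, 8, 631]
`print(a)` → prints [86, 70]
`print(b)` → prints [7, 1, 8, 631]

Answer:
[86, 70]
[7, 1, 8, 631]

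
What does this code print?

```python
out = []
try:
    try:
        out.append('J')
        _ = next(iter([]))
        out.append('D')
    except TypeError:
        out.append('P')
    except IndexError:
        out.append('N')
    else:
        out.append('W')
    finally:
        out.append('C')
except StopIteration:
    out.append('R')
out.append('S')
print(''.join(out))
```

Execution trace: 'J' (try body) → 'C' (finally) → 'R' (outer except StopIteration) → 'S' (after the try/except). Output: JCRS

Answer: JCRS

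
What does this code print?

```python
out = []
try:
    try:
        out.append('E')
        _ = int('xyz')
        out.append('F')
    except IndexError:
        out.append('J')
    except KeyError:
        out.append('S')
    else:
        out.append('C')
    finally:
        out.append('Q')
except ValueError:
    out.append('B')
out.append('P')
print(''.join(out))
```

Execution trace: 'E' (try body) → 'Q' (finally) → 'B' (outer except ValueError) → 'P' (after the try/except). Output: EQBP

Answer: EQBP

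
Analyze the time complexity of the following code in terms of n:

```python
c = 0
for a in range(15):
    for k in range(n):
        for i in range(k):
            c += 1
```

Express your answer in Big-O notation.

Each loop level contributes: 1 × n × n. Multiplying the contributions gives O(n^2).

Answer: O(n^2)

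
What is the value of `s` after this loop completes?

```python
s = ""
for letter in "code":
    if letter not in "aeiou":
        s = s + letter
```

Remove vowels from 'code'
`s` takes the values: "" → "c" → "cd"

Answer: "cd"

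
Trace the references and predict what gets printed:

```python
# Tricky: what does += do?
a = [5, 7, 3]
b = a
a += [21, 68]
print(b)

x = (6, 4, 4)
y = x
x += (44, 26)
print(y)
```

Key concept: += behavior differs for mutable vs immutable.
Step by step:
`a = [5, 7, 3]` → a = [5, 7, 3]
`b = a` → b = [5, 7, 3] (same object as a)
`a += [21, 68]` → a = [5, 7, 3, 21, 68] (same object as b); b = [5, 7, 3, 21, 68] (same object as a)
`print(b)` → prints [5, 7, 3, 21, 68]
`x = (6, 4, 4)` → x = (6, 4, 4)
`y = x` → y = (6, 4, 4)
`x += (44, 26)` → x = (6, 4, 4, 44, 26)
`print(y)` → prints (6, 4, 4)

Answer:
[5, 7, 3, 21, 68]
(6, 4, 4)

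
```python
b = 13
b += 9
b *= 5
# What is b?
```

Trace:
`b = 13` → b = 13
`b += 9` → b = 22
`b *= 5` → b = 110
So b = 110

Answer: 110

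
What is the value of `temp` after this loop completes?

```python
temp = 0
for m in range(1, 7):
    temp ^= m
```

XOR of 1 to 6
`temp` takes the values: 0 → 1 → 3 → 0 → 4 → 1 → 7

Answer: 7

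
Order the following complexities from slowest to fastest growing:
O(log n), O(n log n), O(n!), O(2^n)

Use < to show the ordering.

Ordered by growth rate: O(log n) < O(n log n) < O(2^n) < O(n!)

Answer: O(log n) < O(n log n) < O(2^n) < O(n!)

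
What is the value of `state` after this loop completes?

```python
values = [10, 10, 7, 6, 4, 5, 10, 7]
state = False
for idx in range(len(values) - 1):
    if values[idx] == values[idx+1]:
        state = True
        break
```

Check consecutive duplicates in [10, 10, 7, 6, 4, 5, 10, 7]
`state` takes the values: False → True

Answer: True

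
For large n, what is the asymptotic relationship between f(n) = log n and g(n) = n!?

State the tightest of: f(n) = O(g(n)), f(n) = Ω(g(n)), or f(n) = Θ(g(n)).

log n vs n!: f(n) = O(g(n)) but not Ω(g(n)) — n! grows strictly faster than log n.

Answer: f(n) = O(g(n)) but not Ω(g(n)) — n! grows strictly faster than log n.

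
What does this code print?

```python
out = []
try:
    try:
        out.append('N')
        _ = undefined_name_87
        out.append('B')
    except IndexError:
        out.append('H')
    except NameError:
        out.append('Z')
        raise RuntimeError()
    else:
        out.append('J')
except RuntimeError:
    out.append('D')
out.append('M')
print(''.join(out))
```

Execution trace: 'N' (inner try body) → 'Z' (inner except NameError) → 'D' (outer except RuntimeError) → 'M' (after the try/except). Output: NZDM

Answer: NZDM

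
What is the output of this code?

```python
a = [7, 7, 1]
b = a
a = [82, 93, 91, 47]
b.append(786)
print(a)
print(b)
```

Key concept: rebinding vs mutation: a is rebound to a new list, b still points at the original.
Step by step:
`a = [7, 7, 1]` → a = [7, 7, 1]
`b = a` → b = [7, 7, 1] (same object as a)
`a = [82, 93, 91, 47]` → a = [82, 93, 91, 47]
`b.append(786)` → b = [7, 7, 1, 786]
`print(a)` → prints [82, 93, 91, 47]
`print(b)` → prints [7, 7, 1, 786]

Answer:
[82, 93, 91, 47]
[7, 7, 1, 786]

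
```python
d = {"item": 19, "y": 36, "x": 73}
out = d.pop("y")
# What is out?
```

Trace:
`d = {"item": 19, "y": 36, "x": 73}` → d = {'item': 19, 'y': 36, 'x': 73}
`out = d.pop("y")` → d = {'item': 19, 'x': 73}; out = 36
So out = 36

Answer: 36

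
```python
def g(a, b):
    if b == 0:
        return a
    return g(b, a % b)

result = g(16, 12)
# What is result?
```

g(16, 12) -> g(12, 4) -> g(4, 0) -> 4

Answer: 4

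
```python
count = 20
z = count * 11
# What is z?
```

Trace:
`count = 20` → count = 20
`z = count * 11` → z = 220
So z = 220

Answer: 220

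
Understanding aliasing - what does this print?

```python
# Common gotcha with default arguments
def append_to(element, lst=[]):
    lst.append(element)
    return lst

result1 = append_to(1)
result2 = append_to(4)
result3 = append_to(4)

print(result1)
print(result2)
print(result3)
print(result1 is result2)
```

Key concept: mutable default argument gotcha.
Step by step:
`result1 = append_to(1)` → result1 = [1]
`result2 = append_to(4)` → result1 = [1, 4] (same object as result2); result2 = [1, 4] (same object as result1)
`result3 = append_to(4)` → result1 = [1, 4, 4] (same object as result2, result3); result2 = [1, 4, 4] (same object as result1, result3); result3 = [1, 4, 4] (same object as result1, result2)
`print(result1)` → prints [1, 4, 4]
`print(result2)` → prints [1, 4, 4]
`print(result3)` → prints [1, 4, 4]
`print(result1 is result2)` → prints True

Answer:
[1, 4, 4]
[1, 4, 4]
[1, 4, 4]
True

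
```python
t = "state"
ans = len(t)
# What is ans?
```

Trace:
`t = "state"` → t = 'state'
`ans = len(t)` → ans = 5
So ans = 5

Answer: 5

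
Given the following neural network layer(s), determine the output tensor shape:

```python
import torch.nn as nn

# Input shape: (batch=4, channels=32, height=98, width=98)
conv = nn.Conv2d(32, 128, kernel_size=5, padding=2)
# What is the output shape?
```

Input: (4, 32, 98, 98) -> Output: (4, 128, 98, 98)

Answer: (4, 128, 98, 98)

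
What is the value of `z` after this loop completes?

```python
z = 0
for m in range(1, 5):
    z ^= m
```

XOR of 1 to 4
`z` takes the values: 0 → 1 → 3 → 0 → 4

Answer: 4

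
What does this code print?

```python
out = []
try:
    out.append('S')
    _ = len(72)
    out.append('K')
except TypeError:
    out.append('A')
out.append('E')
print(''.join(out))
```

Execution trace: 'S' (try body) → 'A' (except TypeError) → 'E' (after the try/except). Output: SAE

Answer: SAE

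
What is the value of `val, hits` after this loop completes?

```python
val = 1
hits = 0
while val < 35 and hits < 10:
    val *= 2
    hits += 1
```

Double until >= 35 or 10 iterations
`val, hits` takes the values: (1, 0) → (2, 0) → (2, 1) → (4, 1) → (4, 2) → (8, 2) → (8, 3) → (16, 3) → (16, 4) → (32, 4) → (32, 5) → (64, 5) → (64, 6)

Answer: 64, 6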